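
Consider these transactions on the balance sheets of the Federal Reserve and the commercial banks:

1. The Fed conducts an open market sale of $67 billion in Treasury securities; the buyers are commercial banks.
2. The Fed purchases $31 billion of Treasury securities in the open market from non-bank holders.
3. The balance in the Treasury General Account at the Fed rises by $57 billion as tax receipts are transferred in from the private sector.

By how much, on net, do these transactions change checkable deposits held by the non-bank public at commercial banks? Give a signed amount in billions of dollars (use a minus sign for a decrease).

-$26 billion

OMO sale (to banks) $67 billion: the counterparty is a bank, so public deposits are unchanged → 0.
Asset purchase (from non-banks) $31 billion: non-bank counterparties' bank balances rise → +$31B.
Government account inflow $57 billion: non-bank counterparties' bank balances fall → −$57B.
Net: 0 + 31 − 57 = -$26 billion.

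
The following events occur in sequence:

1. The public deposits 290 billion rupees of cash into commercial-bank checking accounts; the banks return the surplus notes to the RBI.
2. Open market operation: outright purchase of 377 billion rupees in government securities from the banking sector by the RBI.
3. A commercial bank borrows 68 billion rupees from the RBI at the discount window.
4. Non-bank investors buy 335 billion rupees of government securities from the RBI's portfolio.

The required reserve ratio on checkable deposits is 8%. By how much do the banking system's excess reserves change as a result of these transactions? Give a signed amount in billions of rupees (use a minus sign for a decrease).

+403.6 billion

Currency deposit 290 billion rupees: reserves +290B, deposits +290B.
OMO purchase (from banks) 377 billion rupees: reserves +377B, deposits 0.
Discount-window loan 68 billion rupees: reserves +68B, deposits 0.
Asset sale (to non-banks) 335 billion rupees: reserves −335B, deposits −335B.
Totals: Δreserves = +400B, Δdeposits = −45B.
Δrequired reserves = 8% × −45B = −3.6B.
Δexcess reserves = Δreserves − Δrequired = +400B − (−3.6B) = +403.6 billion.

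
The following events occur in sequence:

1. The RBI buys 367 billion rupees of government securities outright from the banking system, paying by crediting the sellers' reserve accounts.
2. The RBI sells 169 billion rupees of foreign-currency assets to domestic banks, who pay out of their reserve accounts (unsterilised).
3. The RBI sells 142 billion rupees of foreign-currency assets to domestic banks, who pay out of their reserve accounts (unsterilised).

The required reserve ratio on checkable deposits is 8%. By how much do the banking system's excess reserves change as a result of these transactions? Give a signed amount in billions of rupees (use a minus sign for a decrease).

OMO purchase (from banks) 367 billion rupees: reserves +367B, deposits 0.
FX sale 169 billion rupees: reserves −169B, deposits 0.
FX sale 142 billion rupees: reserves −142B, deposits 0.
Totals: Δreserves = +56B, Δdeposits = 0.
Δrequired reserves = 8% × 0 = 0.
Δexcess reserves = Δreserves − Δrequired = +56B − (0) = +56 billion.

+56 billion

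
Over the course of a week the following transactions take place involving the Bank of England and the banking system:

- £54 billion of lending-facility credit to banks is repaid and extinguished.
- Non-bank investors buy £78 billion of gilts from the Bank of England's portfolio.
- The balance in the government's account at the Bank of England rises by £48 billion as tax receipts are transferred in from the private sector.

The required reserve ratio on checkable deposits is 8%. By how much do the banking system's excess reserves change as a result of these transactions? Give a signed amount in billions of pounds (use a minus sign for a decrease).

Discount-window repayment £54 billion: reserves −£54B, deposits 0.
Asset sale (to non-banks) £78 billion: reserves −£78B, deposits −£78B.
Government account inflow £48 billion: reserves −£48B, deposits −£48B.
Totals: Δreserves = −£180B, Δdeposits = −£126B.
Δrequired reserves = 8% × −£126B = −£10.08B.
Δexcess reserves = Δreserves − Δrequired = −£180B − (−£10.08B) = -£169.92 billion.

-£169.92 billion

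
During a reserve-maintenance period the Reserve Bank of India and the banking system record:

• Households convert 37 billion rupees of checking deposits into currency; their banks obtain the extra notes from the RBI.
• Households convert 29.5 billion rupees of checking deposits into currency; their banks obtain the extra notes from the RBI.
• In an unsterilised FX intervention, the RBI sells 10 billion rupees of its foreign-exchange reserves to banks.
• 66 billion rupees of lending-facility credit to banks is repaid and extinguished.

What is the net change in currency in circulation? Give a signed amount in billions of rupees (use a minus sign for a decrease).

Currency withdrawal 37 billion rupees: notes leave the central bank → +37B.
Currency withdrawal 29.5 billion rupees: notes leave the central bank → +29.5B.
FX sale 10 billion rupees: no currency enters or leaves circulation → 0.
Discount-window repayment 66 billion rupees: no currency enters or leaves circulation → 0.
Net: 37 + 29.5 + 0 + 0 = +66.5 billion.

+66.5 billion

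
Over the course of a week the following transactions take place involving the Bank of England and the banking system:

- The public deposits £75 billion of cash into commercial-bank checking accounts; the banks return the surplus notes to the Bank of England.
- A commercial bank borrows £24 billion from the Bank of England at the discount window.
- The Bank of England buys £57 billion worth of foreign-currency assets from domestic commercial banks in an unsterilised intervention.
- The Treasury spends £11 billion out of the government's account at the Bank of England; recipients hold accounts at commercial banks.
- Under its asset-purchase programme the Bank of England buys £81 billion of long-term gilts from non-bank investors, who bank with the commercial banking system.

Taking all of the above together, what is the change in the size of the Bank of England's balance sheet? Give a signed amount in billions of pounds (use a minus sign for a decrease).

Bank of England balance sheet:
  Assets:      Securities +£81B, Loans to banks +£24B, Foreign assets +£57B
  Liabilities: Bank reserves +£248B, Currency in circulation −£75B, Government deposits −£11B
Commercial banking system:
  Assets:      Reserves at CB +£248B, Foreign assets −£57B
  Liabilities: Checkable deposits +£167B, Borrowings from CB +£24B
Change in total Bank of England assets = +£162 billion.

+£162 billion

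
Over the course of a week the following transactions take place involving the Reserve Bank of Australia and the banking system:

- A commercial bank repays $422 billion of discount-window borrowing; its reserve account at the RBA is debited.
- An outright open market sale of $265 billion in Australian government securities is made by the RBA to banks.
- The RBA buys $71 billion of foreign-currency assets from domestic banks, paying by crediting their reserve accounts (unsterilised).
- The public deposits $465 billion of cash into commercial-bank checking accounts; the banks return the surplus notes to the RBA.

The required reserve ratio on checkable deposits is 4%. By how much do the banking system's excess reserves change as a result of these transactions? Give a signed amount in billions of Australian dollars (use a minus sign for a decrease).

-$169.6 billion

Discount-window repayment $422 billion: reserves −$422B, deposits 0.
OMO sale (to banks) $265 billion: reserves −$265B, deposits 0.
FX purchase $71 billion: reserves +$71B, deposits 0.
Currency deposit $465 billion: reserves +$465B, deposits +$465B.
Totals: Δreserves = −$151B, Δdeposits = +$465B.
Δrequired reserves = 4% × +$465B = +$18.6B.
Δexcess reserves = Δreserves − Δrequired = −$151B − (+$18.6B) = -$169.6 billion.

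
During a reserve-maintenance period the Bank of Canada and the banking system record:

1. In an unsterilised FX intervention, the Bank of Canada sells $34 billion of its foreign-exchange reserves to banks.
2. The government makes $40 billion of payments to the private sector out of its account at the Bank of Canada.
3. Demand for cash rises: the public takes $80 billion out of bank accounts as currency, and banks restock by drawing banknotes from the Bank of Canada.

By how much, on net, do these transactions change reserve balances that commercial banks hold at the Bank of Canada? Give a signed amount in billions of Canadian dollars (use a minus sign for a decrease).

-$74 billion

Bank of Canada balance sheet:
  Assets:      Foreign assets −$34B
  Liabilities: Bank reserves −$74B, Currency in circulation +$80B, Government deposits −$40B
Commercial banking system:
  Assets:      Reserves at CB −$74B, Foreign assets +$34B
  Liabilities: Checkable deposits −$40B
So the change in reserve balances that commercial banks hold at the Bank of Canada is -$74 billion.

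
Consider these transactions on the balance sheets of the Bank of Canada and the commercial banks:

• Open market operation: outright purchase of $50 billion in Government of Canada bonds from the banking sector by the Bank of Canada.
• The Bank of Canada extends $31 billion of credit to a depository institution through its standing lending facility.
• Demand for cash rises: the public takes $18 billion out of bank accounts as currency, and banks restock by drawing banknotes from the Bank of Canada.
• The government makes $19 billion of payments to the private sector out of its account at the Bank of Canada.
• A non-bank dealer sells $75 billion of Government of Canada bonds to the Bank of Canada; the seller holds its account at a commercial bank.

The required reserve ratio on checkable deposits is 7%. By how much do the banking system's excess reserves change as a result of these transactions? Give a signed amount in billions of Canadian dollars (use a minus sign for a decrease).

+$151.68 billion

OMO purchase (from banks) $50 billion: reserves +$50B, deposits 0.
Discount-window loan $31 billion: reserves +$31B, deposits 0.
Currency withdrawal $18 billion: reserves −$18B, deposits −$18B.
Government spending $19 billion: reserves +$19B, deposits +$19B.
Asset purchase (from non-banks) $75 billion: reserves +$75B, deposits +$75B.
Totals: Δreserves = +$157B, Δdeposits = +$76B.
Δrequired reserves = 7% × +$76B = +$5.32B.
Δexcess reserves = Δreserves − Δrequired = +$157B − (+$5.32B) = +$151.68 billion.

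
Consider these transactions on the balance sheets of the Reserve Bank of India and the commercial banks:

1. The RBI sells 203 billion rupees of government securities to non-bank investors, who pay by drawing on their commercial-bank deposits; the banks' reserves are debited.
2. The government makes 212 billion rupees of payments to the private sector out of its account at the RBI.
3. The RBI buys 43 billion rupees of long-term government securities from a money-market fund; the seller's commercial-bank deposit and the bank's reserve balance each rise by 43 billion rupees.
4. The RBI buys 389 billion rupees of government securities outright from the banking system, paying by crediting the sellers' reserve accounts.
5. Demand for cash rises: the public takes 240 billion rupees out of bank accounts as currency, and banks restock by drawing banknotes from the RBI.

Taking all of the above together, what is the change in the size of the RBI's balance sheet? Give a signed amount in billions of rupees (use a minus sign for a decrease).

Asset sale (to non-banks) 203 billion rupees: an RBI asset is shed → −203B.
Government spending 212 billion rupees: only the composition of liabilities changes → 0.
Asset purchase (from non-banks) 43 billion rupees: an RBI asset is acquired → +43B.
OMO purchase (from banks) 389 billion rupees: an RBI asset is acquired → +389B.
Currency withdrawal 240 billion rupees: only the composition of liabilities changes → 0.
Net: −203 + 0 + 43 + 389 + 0 = +229 billion.

+229 billion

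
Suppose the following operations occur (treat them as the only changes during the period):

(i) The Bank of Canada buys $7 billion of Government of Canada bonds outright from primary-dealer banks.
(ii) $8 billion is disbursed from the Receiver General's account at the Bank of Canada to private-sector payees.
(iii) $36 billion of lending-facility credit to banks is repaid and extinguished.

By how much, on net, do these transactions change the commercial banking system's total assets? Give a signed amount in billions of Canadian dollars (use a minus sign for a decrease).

Bank of Canada balance sheet:
  Assets:      Securities +$7B, Loans to banks −$36B
  Liabilities: Bank reserves −$21B, Government deposits −$8B
Commercial banking system:
  Assets:      Reserves at CB −$21B, Securities −$7B
  Liabilities: Checkable deposits +$8B, Borrowings from CB −$36B
Change in total bank assets = -$28 billion.

-$28 billion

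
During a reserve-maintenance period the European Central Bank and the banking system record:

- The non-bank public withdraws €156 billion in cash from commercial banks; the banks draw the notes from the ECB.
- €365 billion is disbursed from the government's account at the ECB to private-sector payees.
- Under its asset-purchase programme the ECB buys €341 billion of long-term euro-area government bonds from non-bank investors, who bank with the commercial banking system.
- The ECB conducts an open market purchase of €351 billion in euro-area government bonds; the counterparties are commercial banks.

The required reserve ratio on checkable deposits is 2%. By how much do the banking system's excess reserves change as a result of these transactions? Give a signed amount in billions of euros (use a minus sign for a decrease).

Currency withdrawal €156 billion: reserves −€156B, deposits −€156B.
Government spending €365 billion: reserves +€365B, deposits +€365B.
Asset purchase (from non-banks) €341 billion: reserves +€341B, deposits +€341B.
OMO purchase (from banks) €351 billion: reserves +€351B, deposits 0.
Totals: Δreserves = +€901B, Δdeposits = +€550B.
Δrequired reserves = 2% × +€550B = +€11B.
Δexcess reserves = Δreserves − Δrequired = +€901B − (+€11B) = +€890 billion.

+€890 billion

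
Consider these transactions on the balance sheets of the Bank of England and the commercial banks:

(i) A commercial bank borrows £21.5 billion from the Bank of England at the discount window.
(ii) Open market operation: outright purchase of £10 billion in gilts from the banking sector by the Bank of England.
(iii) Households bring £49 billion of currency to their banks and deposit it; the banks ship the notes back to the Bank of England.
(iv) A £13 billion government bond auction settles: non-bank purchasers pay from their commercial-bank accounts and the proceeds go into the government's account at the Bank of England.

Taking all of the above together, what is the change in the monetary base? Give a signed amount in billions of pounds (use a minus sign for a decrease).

+£18.5 billion

Bank of England balance sheet:
  Assets:      Securities +£10B, Loans to banks +£21.5B
  Liabilities: Bank reserves +£67.5B, Currency in circulation −£49B, Government deposits +£13B
Commercial banking system:
  Assets:      Reserves at CB +£67.5B, Securities −£10B
  Liabilities: Checkable deposits +£36B, Borrowings from CB +£21.5B
Monetary base = currency + reserves: −£49B + (+£67.5B) = +£18.5 billion.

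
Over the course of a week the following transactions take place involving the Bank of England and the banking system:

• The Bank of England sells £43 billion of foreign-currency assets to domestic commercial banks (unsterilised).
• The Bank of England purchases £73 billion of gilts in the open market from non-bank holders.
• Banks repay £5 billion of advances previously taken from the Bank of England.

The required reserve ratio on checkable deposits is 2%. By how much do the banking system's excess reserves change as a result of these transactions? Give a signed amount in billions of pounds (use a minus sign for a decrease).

FX sale £43 billion: reserves −£43B, deposits 0.
Asset purchase (from non-banks) £73 billion: reserves +£73B, deposits +£73B.
Discount-window repayment £5 billion: reserves −£5B, deposits 0.
Totals: Δreserves = +£25B, Δdeposits = +£73B.
Δrequired reserves = 2% × +£73B = +£1.46B.
Δexcess reserves = Δreserves − Δrequired = +£25B − (+£1.46B) = +£23.54 billion.

+£23.54 billion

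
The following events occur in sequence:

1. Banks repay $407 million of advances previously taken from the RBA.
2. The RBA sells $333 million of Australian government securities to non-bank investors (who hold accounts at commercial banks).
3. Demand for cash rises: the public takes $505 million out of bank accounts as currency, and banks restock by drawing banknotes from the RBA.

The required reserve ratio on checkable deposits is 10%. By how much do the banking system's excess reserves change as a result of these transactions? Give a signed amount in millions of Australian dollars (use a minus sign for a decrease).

-$1161.2 million

Discount-window repayment $407 million: reserves −$407M, deposits 0.
Asset sale (to non-banks) $333 million: reserves −$333M, deposits −$333M.
Currency withdrawal $505 million: reserves −$505M, deposits −$505M.
Totals: Δreserves = −$1245M, Δdeposits = −$838M.
Δrequired reserves = 10% × −$838M = −$83.8M.
Δexcess reserves = Δreserves − Δrequired = −$1245M − (−$83.8M) = -$1161.2 million.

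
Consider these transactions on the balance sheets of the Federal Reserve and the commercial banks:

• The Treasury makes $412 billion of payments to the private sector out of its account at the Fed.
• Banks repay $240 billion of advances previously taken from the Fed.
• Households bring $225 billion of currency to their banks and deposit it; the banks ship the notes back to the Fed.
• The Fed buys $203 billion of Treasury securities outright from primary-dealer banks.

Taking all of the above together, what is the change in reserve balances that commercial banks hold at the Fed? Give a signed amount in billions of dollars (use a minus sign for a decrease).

+$600 billion

Fed balance sheet:
  Assets:      Securities +$203B, Loans to banks −$240B
  Liabilities: Bank reserves +$600B, Currency in circulation −$225B, Government deposits −$412B
Commercial banking system:
  Assets:      Reserves at CB +$600B, Securities −$203B
  Liabilities: Checkable deposits +$637B, Borrowings from CB −$240B
So the change in reserve balances that commercial banks hold at the Fed is +$600 billion.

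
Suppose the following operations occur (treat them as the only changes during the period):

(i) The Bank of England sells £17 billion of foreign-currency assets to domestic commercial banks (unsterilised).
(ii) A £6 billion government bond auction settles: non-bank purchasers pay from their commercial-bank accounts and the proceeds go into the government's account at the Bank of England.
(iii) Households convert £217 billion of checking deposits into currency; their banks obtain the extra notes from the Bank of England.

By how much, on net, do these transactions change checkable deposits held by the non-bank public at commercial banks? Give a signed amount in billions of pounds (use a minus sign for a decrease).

-£223 billion

FX sale £17 billion: the counterparty is a bank, so public deposits are unchanged → 0.
Government account inflow £6 billion: non-bank counterparties' bank balances fall → −£6B.
Currency withdrawal £217 billion: non-bank counterparties' bank balances fall → −£217B.
Net: 0 − 6 − 217 = -£223 billion.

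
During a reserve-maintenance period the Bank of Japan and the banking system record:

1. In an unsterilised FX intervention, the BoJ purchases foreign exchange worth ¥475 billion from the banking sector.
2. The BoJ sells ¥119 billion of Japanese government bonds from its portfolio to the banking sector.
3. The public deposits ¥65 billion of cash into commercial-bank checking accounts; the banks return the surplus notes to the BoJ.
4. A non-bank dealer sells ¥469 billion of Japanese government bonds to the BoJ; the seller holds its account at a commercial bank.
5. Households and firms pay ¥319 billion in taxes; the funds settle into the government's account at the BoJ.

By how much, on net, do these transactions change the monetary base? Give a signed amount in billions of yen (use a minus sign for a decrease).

FX purchase ¥475 billion: BoJ balance sheet expands → +¥475B.
OMO sale (to banks) ¥119 billion: BoJ balance sheet contracts → −¥119B.
Currency deposit ¥65 billion: just a shift between currency and reserves — both are base money → 0.
Asset purchase (from non-banks) ¥469 billion: BoJ balance sheet expands → +¥469B.
Government account inflow ¥319 billion: reserves shift to a non-base liability → −¥319B.
Net: 475 − 119 + 0 + 469 − 319 = +¥506 billion.

+¥506 billion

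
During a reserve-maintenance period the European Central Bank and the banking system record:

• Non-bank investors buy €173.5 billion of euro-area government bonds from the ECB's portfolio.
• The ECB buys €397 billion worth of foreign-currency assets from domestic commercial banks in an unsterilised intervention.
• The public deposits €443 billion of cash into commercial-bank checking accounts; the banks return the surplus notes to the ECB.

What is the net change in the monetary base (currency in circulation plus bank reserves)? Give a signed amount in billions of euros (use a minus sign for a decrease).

+€223.5 billion

Asset sale (to non-banks) €173.5 billion: ECB balance sheet contracts → −€173.5B.
FX purchase €397 billion: ECB balance sheet expands → +€397B.
Currency deposit €443 billion: just a shift between currency and reserves — both are base money → 0.
Net: −173.5 + 397 + 0 = +€223.5 billion.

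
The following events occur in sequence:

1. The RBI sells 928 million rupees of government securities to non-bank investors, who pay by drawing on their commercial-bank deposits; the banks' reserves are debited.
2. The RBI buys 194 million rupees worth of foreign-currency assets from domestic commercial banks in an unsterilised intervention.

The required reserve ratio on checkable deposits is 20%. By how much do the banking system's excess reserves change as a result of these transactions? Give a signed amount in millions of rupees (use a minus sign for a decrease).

-548.4 million

Asset sale (to non-banks) 928 million rupees: reserves −928M, deposits −928M.
FX purchase 194 million rupees: reserves +194M, deposits 0.
Totals: Δreserves = −734M, Δdeposits = −928M.
Δrequired reserves = 20% × −928M = −185.6M.
Δexcess reserves = Δreserves − Δrequired = −734M − (−185.6M) = -548.4 million.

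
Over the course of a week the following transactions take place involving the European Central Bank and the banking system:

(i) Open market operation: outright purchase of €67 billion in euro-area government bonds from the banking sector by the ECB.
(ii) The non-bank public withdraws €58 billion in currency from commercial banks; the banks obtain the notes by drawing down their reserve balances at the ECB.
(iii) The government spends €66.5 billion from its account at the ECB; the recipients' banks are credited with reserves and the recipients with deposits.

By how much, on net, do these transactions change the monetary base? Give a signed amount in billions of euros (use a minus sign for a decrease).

ECB balance sheet:
  Assets:      Securities +€67B
  Liabilities: Bank reserves +€75.5B, Currency in circulation +€58B, Government deposits −€66.5B
Monetary base = currency + reserves: +€58B + (+€75.5B) = +€133.5 billion.

+€133.5 billion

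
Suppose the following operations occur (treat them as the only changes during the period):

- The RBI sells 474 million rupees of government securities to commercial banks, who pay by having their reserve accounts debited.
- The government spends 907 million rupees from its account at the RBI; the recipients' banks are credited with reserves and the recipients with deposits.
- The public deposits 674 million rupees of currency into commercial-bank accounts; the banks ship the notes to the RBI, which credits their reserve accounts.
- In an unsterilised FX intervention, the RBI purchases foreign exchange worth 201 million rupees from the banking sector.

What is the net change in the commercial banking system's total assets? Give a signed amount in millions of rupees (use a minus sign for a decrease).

RBI balance sheet:
  Assets:      Securities −474M, Foreign assets +201M
  Liabilities: Bank reserves +1308M, Currency in circulation −674M, Government deposits −907M
Commercial banking system:
  Assets:      Reserves at CB +1308M, Securities +474M, Foreign assets −201M
  Liabilities: Checkable deposits +1581M
Change in total bank assets = +1581 million.

+1581 million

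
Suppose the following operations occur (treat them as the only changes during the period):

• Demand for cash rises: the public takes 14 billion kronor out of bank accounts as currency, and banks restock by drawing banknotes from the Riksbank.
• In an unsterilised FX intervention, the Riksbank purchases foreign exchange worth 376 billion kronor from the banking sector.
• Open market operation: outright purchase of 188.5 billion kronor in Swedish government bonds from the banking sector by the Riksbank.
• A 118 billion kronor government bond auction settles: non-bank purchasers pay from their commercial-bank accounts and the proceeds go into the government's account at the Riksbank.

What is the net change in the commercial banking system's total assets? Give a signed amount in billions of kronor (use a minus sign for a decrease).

-132 billion

Riksbank balance sheet:
  Assets:      Securities +188.5B, Foreign assets +376B
  Liabilities: Bank reserves +432.5B, Currency in circulation +14B, Government deposits +118B
Commercial banking system:
  Assets:      Reserves at CB +432.5B, Securities −188.5B, Foreign assets −376B
  Liabilities: Checkable deposits −132B
Change in total bank assets = -132 billion.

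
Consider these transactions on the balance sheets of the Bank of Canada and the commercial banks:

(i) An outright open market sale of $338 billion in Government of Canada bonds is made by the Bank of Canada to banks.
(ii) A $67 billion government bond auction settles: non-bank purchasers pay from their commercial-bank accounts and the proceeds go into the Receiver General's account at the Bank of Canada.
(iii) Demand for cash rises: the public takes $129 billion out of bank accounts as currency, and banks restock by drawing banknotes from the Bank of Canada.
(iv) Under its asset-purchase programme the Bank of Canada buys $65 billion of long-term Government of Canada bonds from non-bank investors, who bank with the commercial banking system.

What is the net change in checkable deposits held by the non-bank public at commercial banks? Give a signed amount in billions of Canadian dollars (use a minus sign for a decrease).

-$131 billion

Bank of Canada balance sheet:
  Assets:      Securities −$273B
  Liabilities: Bank reserves −$469B, Currency in circulation +$129B, Government deposits +$67B
Commercial banking system:
  Assets:      Reserves at CB −$469B, Securities +$338B
  Liabilities: Checkable deposits −$131B
So the change in checkable deposits held by the non-bank public at commercial banks is -$131 billion.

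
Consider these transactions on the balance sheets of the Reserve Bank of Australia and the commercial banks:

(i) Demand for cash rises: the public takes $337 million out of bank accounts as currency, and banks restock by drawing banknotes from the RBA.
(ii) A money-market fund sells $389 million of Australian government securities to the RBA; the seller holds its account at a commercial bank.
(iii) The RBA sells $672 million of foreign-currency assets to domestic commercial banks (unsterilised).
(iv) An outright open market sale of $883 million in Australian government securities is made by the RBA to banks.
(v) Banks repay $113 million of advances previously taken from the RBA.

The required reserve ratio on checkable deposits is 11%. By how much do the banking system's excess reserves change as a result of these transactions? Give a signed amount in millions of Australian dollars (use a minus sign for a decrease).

Currency withdrawal $337 million: reserves −$337M, deposits −$337M.
Asset purchase (from non-banks) $389 million: reserves +$389M, deposits +$389M.
FX sale $672 million: reserves −$672M, deposits 0.
OMO sale (to banks) $883 million: reserves −$883M, deposits 0.
Discount-window repayment $113 million: reserves −$113M, deposits 0.
Totals: Δreserves = −$1616M, Δdeposits = +$52M.
Δrequired reserves = 11% × +$52M = +$5.72M.
Δexcess reserves = Δreserves − Δrequired = −$1616M − (+$5.72M) = -$1621.72 million.

-$1621.72 million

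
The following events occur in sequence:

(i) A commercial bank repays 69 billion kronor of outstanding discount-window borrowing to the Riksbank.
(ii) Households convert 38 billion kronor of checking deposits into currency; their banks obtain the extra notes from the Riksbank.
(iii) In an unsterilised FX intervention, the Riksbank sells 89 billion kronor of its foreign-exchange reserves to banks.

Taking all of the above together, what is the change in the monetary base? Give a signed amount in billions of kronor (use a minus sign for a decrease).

Riksbank balance sheet:
  Assets:      Loans to banks −69B, Foreign assets −89B
  Liabilities: Bank reserves −196B, Currency in circulation +38B
Monetary base = currency + reserves: +38B + (−196B) = -158 billion.

-158 billion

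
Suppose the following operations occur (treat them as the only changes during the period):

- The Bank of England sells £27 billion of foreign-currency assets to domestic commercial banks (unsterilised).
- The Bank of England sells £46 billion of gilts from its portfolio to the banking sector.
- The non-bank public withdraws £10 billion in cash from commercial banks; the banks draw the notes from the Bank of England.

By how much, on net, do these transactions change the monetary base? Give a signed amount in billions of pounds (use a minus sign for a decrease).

-£73 billion

FX sale £27 billion: Bank of England balance sheet contracts → −£27B.
OMO sale (to banks) £46 billion: Bank of England balance sheet contracts → −£46B.
Currency withdrawal £10 billion: just a shift between currency and reserves — both are base money → 0.
Net: −27 − 46 + 0 = -£73 billion.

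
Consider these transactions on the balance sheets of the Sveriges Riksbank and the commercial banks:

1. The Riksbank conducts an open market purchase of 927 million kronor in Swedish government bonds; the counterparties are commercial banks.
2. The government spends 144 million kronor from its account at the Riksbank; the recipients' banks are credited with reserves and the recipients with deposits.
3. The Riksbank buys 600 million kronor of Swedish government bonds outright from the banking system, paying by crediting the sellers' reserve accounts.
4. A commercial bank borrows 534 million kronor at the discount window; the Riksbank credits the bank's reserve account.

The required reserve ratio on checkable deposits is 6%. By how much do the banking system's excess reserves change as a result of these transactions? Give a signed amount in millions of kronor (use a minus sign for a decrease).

OMO purchase (from banks) 927 million kronor: reserves +927M, deposits 0.
Government spending 144 million kronor: reserves +144M, deposits +144M.
OMO purchase (from banks) 600 million kronor: reserves +600M, deposits 0.
Discount-window loan 534 million kronor: reserves +534M, deposits 0.
Totals: Δreserves = +2205M, Δdeposits = +144M.
Δrequired reserves = 6% × +144M = +8.64M.
Δexcess reserves = Δreserves − Δrequired = +2205M − (+8.64M) = +2196.36 million.

+2196.36 million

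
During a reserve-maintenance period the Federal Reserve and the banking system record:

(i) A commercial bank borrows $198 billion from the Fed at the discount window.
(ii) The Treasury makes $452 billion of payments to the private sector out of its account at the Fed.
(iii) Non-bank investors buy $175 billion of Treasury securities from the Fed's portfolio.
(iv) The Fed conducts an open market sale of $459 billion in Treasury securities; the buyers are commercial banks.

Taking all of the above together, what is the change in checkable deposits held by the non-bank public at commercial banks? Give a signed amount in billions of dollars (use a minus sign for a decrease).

+$277 billion

Fed balance sheet:
  Assets:      Securities −$634B, Loans to banks +$198B
  Liabilities: Bank reserves +$16B, Government deposits −$452B
Commercial banking system:
  Assets:      Reserves at CB +$16B, Securities +$459B
  Liabilities: Checkable deposits +$277B, Borrowings from CB +$198B
So the change in checkable deposits held by the non-bank public at commercial banks is +$277 billion.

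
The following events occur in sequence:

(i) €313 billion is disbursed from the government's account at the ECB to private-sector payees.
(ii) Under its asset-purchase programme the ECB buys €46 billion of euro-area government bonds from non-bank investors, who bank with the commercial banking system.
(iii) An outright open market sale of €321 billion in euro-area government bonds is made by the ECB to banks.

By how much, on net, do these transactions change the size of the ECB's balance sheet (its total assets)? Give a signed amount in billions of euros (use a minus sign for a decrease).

-€275 billion

ECB balance sheet:
  Assets:      Securities −€275B
  Liabilities: Bank reserves +€38B, Government deposits −€313B
Commercial banking system:
  Assets:      Reserves at CB +€38B, Securities +€321B
  Liabilities: Checkable deposits +€359B
Change in total ECB assets = -€275 billion.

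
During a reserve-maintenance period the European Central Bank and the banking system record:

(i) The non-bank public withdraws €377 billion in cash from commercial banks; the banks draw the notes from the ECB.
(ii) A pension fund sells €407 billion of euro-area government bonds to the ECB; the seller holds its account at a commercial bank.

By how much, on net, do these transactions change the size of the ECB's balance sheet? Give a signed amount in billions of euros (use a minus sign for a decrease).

+€407 billion

ECB balance sheet:
  Assets:      Securities +€407B
  Liabilities: Bank reserves +€30B, Currency in circulation +€377B
Commercial banking system:
  Assets:      Reserves at CB +€30B
  Liabilities: Checkable deposits +€30B
Change in total ECB assets = +€407 billion.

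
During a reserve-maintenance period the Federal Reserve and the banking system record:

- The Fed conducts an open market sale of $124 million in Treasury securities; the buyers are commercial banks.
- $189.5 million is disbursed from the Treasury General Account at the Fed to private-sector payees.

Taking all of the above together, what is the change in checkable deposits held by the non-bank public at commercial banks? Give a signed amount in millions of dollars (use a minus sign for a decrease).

+$189.5 million

OMO sale (to banks) $124 million: the counterparty is a bank, so public deposits are unchanged → 0.
Government spending $189.5 million: non-bank counterparties' bank balances rise → +$189.5M.
Net: 0 + 189.5 = +$189.5 million.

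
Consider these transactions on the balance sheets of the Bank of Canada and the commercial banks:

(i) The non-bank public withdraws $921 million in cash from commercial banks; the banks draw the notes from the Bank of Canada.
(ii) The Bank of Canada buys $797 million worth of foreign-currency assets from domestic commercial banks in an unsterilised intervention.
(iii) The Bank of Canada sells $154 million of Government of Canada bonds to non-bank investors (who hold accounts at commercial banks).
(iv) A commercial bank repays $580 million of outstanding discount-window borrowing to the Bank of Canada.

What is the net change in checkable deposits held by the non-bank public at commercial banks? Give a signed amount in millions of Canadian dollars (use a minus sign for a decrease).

Currency withdrawal $921 million: non-bank counterparties' bank balances fall → −$921M.
FX purchase $797 million: the counterparty is a bank, so public deposits are unchanged → 0.
Asset sale (to non-banks) $154 million: non-bank counterparties' bank balances fall → −$154M.
Discount-window repayment $580 million: the counterparty is a bank, so public deposits are unchanged → 0.
Net: −921 + 0 − 154 + 0 = -$1075 million.

-$1075 million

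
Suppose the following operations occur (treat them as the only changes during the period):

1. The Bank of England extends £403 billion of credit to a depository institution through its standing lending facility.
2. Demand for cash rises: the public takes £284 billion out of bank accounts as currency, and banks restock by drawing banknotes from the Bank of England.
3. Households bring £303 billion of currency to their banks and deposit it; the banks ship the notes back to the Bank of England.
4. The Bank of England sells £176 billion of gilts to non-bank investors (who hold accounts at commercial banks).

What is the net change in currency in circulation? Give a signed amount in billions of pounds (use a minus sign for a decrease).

Bank of England balance sheet:
  Assets:      Securities −£176B, Loans to banks +£403B
  Liabilities: Bank reserves +£246B, Currency in circulation −£19B
So the change in currency in circulation is -£19 billion.

-£19 billion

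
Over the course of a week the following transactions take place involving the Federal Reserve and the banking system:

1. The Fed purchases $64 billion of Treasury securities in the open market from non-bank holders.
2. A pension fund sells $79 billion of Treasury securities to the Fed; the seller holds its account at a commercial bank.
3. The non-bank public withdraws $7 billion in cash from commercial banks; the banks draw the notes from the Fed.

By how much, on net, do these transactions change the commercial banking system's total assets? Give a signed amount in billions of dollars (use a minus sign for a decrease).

+$136 billion

Asset purchase (from non-banks) $64 billion: bank balance sheets expand → +$64B.
Asset purchase (from non-banks) $79 billion: bank balance sheets expand → +$79B.
Currency withdrawal $7 billion: bank balance sheets shrink → −$7B.
Net: 64 + 79 − 7 = +$136 billion.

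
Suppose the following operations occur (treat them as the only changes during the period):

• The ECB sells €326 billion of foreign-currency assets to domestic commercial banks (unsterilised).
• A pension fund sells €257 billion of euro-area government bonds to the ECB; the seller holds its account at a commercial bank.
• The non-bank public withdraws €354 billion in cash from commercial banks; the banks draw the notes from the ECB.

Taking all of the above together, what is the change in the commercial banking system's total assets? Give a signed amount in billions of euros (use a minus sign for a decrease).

FX sale €326 billion: just an asset swap on bank balance sheets → 0.
Asset purchase (from non-banks) €257 billion: bank balance sheets expand → +€257B.
Currency withdrawal €354 billion: bank balance sheets shrink → −€354B.
Net: 0 + 257 − 354 = -€97 billion.

-€97 billion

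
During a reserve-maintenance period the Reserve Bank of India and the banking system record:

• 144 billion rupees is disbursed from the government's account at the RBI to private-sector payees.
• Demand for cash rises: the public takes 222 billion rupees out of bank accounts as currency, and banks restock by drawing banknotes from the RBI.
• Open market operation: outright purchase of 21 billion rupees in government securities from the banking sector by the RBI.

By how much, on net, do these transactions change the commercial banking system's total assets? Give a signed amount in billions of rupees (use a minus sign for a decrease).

Government spending 144 billion rupees: bank balance sheets expand → +144B.
Currency withdrawal 222 billion rupees: bank balance sheets shrink → −222B.
OMO purchase (from banks) 21 billion rupees: just an asset swap on bank balance sheets → 0.
Net: 144 − 222 + 0 = -78 billion.

-78 billion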